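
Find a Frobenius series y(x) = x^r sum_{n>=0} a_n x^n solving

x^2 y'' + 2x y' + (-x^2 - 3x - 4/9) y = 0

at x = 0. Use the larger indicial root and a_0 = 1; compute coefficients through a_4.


Write in Frobenius form y'' + (p(x)/x) y' + (q(x)/x^2) y = 0:
  p(x) = 2,  q(x) = -x^2 - 3x - 4/9.
Indicial equation: r(r-1) + (2) r + (-4/9) = 0 -> roots r_1 = 1/3, r_2 = -4/3.
Take r = r_1 = 1/3. Let y(x) = x^r sum_{n>=0} a_n x^n with a_0 = 1.
Substitute y = x^r sum a_n x^n and match x^{r+n}. The recurrence is
  D(n) a_n - 3 a_{n-1} - 1 a_{n-2} = 0,  where D(n) = (r+n)(r+n-1) + (2)(r+n) + (-4/9).
  a_n = [3 a_{n-1} + 1 a_{n-2}] / D(n).
Since the indicial polynomial factors as (r - r_1)(r - r_2), D(n) = (r_1 + n - r_1)(r_1 + n - r_2) = n(n + 5/3).
Evaluating step by step (a_0 = 1):
  n = 1: D(1) = 1(1 + 5/3) = 8/3; numerator = 3(1) = 3; a_1 = (3)/(8/3) = 9/8
  n = 2: D(2) = 2(2 + 5/3) = 22/3; numerator = 3(9/8) + 1(1) = 35/8; a_2 = (35/8)/(22/3) = 105/176
  n = 3: D(3) = 3(3 + 5/3) = 14; numerator = 3(105/176) + 1(9/8) = 513/176; a_3 = (513/176)/(14) = 513/2464
  n = 4: D(4) = 4(4 + 5/3) = 68/3; numerator = 3(513/2464) + 1(105/176) = 3009/2464; a_4 = (3009/2464)/(68/3) = 531/9856

r = 1/3; a_0 = 1; a_1 = 9/8; a_2 = 105/176; a_3 = 513/2464; a_4 = 531/9856


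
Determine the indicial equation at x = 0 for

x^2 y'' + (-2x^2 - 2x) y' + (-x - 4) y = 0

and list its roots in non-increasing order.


Divide by x^2 to reach normal form y'' + P_1(x) y' + P_2(x) y = 0 with P_1(x) = -2 - 2/x and P_2(x) = -1/x - 4/x^2.
x = 0 is a singular point because the y'-coefficient -2 - 2/x has a pole at x = 0 and the y-coefficient -1/x - 4/x^2 has a pole at x = 0.
It is a regular singular point because x P_1(x) = p(x) = -2x - 2 and x^2 P_2(x) = q(x) = -x - 4 are polynomials, hence analytic at x = 0.
p(0) = -2,  q(0) = -4.
Indicial equation: r(r-1) + p(0) r + q(0) = 0, i.e. r^2 + (p(0) - 1) r + q(0) = 0, i.e. r^2 - 3 r - 4 = 0.
Discriminant: (-3)^2 - 4(-4) = 25, so r = (3 ± 5)/2.
Solving: r_1 = 4, r_2 = -1.

indicial: r^2 - 3 r - 4 = 0; roots r_1 = 4, r_2 = -1


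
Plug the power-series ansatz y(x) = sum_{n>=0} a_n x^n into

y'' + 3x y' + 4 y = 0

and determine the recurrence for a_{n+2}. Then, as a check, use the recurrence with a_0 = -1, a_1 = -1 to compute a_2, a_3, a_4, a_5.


Substitute y = sum_n a_n x^n.
y''(x) has coefficient (n+2)(n+1) a_{n+2} at x^n;
3 x y'(x) has coefficient 3 n a_n at x^n (shift);
4 y(x) has coefficient 4 a_n at x^n.
Matching x^n: (n+2)(n+1) a_{n+2} + (3n + 4) a_n = 0.
Thus a_{n+2} = (-3n - 4) / ((n+1)(n+2)) * a_n.

Check with a_0 = -1, a_1 = -1 (apply the recurrence for n = 0, 1, 2, 3): a_0 = -1, a_1 = -1, a_2 = 2, a_3 = 7/6, a_4 = -5/3, a_5 = -91/120.

a_(n+2) = (-3n - 4) / ((n+1)(n+2)) * a_n; check: a_0 = -1, a_1 = -1, a_2 = 2, a_3 = 7/6, a_4 = -5/3, a_5 = -91/120


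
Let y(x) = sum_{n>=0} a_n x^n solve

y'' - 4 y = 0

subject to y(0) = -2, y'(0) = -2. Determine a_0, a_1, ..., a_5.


Ansatz: y(x) = sum_{n>=0} a_n x^n, so y'(x) = sum_{n>=1} n a_n x^(n-1) and y''(x) = sum_{n>=2} n(n-1) a_n x^(n-2).
Substitute into P(x) y'' + Q(x) y' + R(x) y = 0 with P(x) = 1, Q(x) = 0, R(x) = -4, and match powers of x.
Initial conditions: a_0 = -2, a_1 = -2.
Setting the coefficient of each power of x to zero and solving order by order (substituting the coefficients already found):
  x^0: 2 a_2 - 4 a_0 = 0  ->  2 a_2 = 4 a_0 = -8  ->  a_2 = -4
  x^1: 6 a_3 - 4 a_1 = 0  ->  6 a_3 = 4 a_1 = -8  ->  a_3 = -4/3
  x^2: 12 a_4 - 4 a_2 = 0  ->  12 a_4 = 4 a_2 = -16  ->  a_4 = -4/3
  x^3: 20 a_5 - 4 a_3 = 0  ->  20 a_5 = 4 a_3 = -16/3  ->  a_5 = -4/15
Truncated series: y(x) = -2 - 2 x - 4 x^2 - (4/3) x^3 - (4/3) x^4 - (4/15) x^5 + O(x^6).

a_0 = -2; a_1 = -2; a_2 = -4; a_3 = -4/3; a_4 = -4/3; a_5 = -4/15


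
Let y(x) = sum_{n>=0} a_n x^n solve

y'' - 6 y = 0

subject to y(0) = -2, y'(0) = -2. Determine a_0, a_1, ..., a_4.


Ansatz: y(x) = sum_{n>=0} a_n x^n, so y'(x) = sum_{n>=1} n a_n x^(n-1) and y''(x) = sum_{n>=2} n(n-1) a_n x^(n-2).
Substitute into P(x) y'' + Q(x) y' + R(x) y = 0 with P(x) = 1, Q(x) = 0, R(x) = -6, and match powers of x.
Initial conditions: a_0 = -2, a_1 = -2.
Setting the coefficient of each power of x to zero and solving order by order (substituting the coefficients already found):
  x^0: 2 a_2 - 6 a_0 = 0  ->  2 a_2 = 6 a_0 = -12  ->  a_2 = -6
  x^1: 6 a_3 - 6 a_1 = 0  ->  6 a_3 = 6 a_1 = -12  ->  a_3 = -2
  x^2: 12 a_4 - 6 a_2 = 0  ->  12 a_4 = 6 a_2 = -36  ->  a_4 = -3
Truncated series: y(x) = -2 - 2 x - 6 x^2 - 2 x^3 - 3 x^4 + O(x^5).

a_0 = -2; a_1 = -2; a_2 = -6; a_3 = -2; a_4 = -3


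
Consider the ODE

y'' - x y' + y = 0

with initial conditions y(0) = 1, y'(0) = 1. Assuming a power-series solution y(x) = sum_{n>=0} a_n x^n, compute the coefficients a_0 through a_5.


Ansatz: y(x) = sum_{n>=0} a_n x^n, so y'(x) = sum_{n>=1} n a_n x^(n-1) and y''(x) = sum_{n>=2} n(n-1) a_n x^(n-2).
Substitute into P(x) y'' + Q(x) y' + R(x) y = 0 with P(x) = 1, Q(x) = -x, R(x) = 1, and match powers of x.
Initial conditions: a_0 = 1, a_1 = 1.
Setting the coefficient of each power of x to zero and solving order by order (substituting the coefficients already found):
  x^0: 2 a_2 + a_0 = 0  ->  2 a_2 = -a_0 = -1  ->  a_2 = -1/2
  x^1: 6 a_3 = 0  ->  a_3 = 0
  x^2: 12 a_4 - a_2 = 0  ->  12 a_4 = a_2 = -1/2  ->  a_4 = -1/24
  x^3: 20 a_5 - 2 a_3 = 0  ->  20 a_5 = 2 a_3 = 0  ->  a_5 = 0
Truncated series: y(x) = 1 + x - (1/2) x^2 - (1/24) x^4 + O(x^6).

a_0 = 1; a_1 = 1; a_2 = -1/2; a_3 = 0; a_4 = -1/24; a_5 = 0


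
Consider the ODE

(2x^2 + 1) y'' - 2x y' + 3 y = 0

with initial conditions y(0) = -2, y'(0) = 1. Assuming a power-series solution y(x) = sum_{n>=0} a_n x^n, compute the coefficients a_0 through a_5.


Ansatz: y(x) = sum_{n>=0} a_n x^n, so y'(x) = sum_{n>=1} n a_n x^(n-1) and y''(x) = sum_{n>=2} n(n-1) a_n x^(n-2).
Substitute into P(x) y'' + Q(x) y' + R(x) y = 0 with P(x) = 2x^2 + 1, Q(x) = -2x, R(x) = 3, and match powers of x.
Initial conditions: a_0 = -2, a_1 = 1.
Setting the coefficient of each power of x to zero and solving order by order (substituting the coefficients already found):
  x^0: 2 a_2 + 3 a_0 = 0  ->  2 a_2 = -3 a_0 = 6  ->  a_2 = 3
  x^1: 6 a_3 + a_1 = 0  ->  6 a_3 = -a_1 = -1  ->  a_3 = -1/6
  x^2: 12 a_4 + 3 a_2 = 0  ->  12 a_4 = -3 a_2 = -9  ->  a_4 = -3/4
  x^3: 20 a_5 + 9 a_3 = 0  ->  20 a_5 = -9 a_3 = 3/2  ->  a_5 = 3/40
Truncated series: y(x) = -2 + x + 3 x^2 - (1/6) x^3 - (3/4) x^4 + (3/40) x^5 + O(x^6).

a_0 = -2; a_1 = 1; a_2 = 3; a_3 = -1/6; a_4 = -3/4; a_5 = 3/40


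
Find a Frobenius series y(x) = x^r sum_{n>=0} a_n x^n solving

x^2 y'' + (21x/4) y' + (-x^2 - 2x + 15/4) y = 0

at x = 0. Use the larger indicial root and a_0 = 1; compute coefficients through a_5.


Write in Frobenius form y'' + (p(x)/x) y' + (q(x)/x^2) y = 0:
  p(x) = 21/4,  q(x) = -x^2 - 2x + 15/4.
Indicial equation: r(r-1) + (21/4) r + (15/4) = 0 -> roots r_1 = -5/4, r_2 = -3.
Take r = r_1 = -5/4. Let y(x) = x^r sum_{n>=0} a_n x^n with a_0 = 1.
Substitute y = x^r sum a_n x^n and match x^{r+n}. The recurrence is
  D(n) a_n - 2 a_{n-1} - 1 a_{n-2} = 0,  where D(n) = (r+n)(r+n-1) + (21/4)(r+n) + (15/4).
  a_n = [2 a_{n-1} + 1 a_{n-2}] / D(n).
Since the indicial polynomial factors as (r - r_1)(r - r_2), D(n) = (r_1 + n - r_1)(r_1 + n - r_2) = n(n + 7/4).
Evaluating step by step (a_0 = 1):
  n = 1: D(1) = 1(1 + 7/4) = 11/4; numerator = 2(1) = 2; a_1 = (2)/(11/4) = 8/11
  n = 2: D(2) = 2(2 + 7/4) = 15/2; numerator = 2(8/11) + 1(1) = 27/11; a_2 = (27/11)/(15/2) = 18/55
  n = 3: D(3) = 3(3 + 7/4) = 57/4; numerator = 2(18/55) + 1(8/11) = 76/55; a_3 = (76/55)/(57/4) = 16/165
  n = 4: D(4) = 4(4 + 7/4) = 23; numerator = 2(16/165) + 1(18/55) = 86/165; a_4 = (86/165)/(23) = 86/3795
  n = 5: D(5) = 5(5 + 7/4) = 135/4; numerator = 2(86/3795) + 1(16/165) = 36/253; a_5 = (36/253)/(135/4) = 16/3795

r = -5/4; a_0 = 1; a_1 = 8/11; a_2 = 18/55; a_3 = 16/165; a_4 = 86/3795; a_5 = 16/3795


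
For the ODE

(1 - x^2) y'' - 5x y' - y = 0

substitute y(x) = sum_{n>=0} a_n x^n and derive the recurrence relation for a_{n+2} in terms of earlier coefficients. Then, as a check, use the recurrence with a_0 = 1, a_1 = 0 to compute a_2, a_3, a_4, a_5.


Substitute y = sum_n a_n x^n.
(1 - 1 x^2) y'' contributes (n+2)(n+1) a_{n+2} - n(n-1) a_n at x^n.
-5 x y'(x) contributes -5 n a_n at x^n.
-y(x) contributes -1 a_n at x^n.
Matching x^n: (n+2)(n+1) a_{n+2} + (-n(n-1) - 5 n - 1) a_n = 0.
Thus a_{n+2} = (n(n-1) + 5 n + 1) / ((n+1)(n+2)) * a_n.

Check with a_0 = 1, a_1 = 0 (apply the recurrence for n = 0, 1, 2, 3): a_0 = 1, a_1 = 0, a_2 = 1/2, a_3 = 0, a_4 = 13/24, a_5 = 0.

a_(n+2) = (n(n-1) + 5 n + 1) / ((n+1)(n+2)) * a_n; check: a_0 = 1, a_1 = 0, a_2 = 1/2, a_3 = 0, a_4 = 13/24, a_5 = 0


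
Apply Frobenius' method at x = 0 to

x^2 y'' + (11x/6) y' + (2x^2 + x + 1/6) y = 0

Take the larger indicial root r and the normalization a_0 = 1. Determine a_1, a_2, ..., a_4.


Write in Frobenius form y'' + (p(x)/x) y' + (q(x)/x^2) y = 0:
  p(x) = 11/6,  q(x) = 2x^2 + x + 1/6.
Indicial equation: r(r-1) + (11/6) r + (1/6) = 0 -> roots r_1 = -1/3, r_2 = -1/2.
Take r = r_1 = -1/3. Let y(x) = x^r sum_{n>=0} a_n x^n with a_0 = 1.
Substitute y = x^r sum a_n x^n and match x^{r+n}. The recurrence is
  D(n) a_n + 1 a_{n-1} + 2 a_{n-2} = 0,  where D(n) = (r+n)(r+n-1) + (11/6)(r+n) + (1/6).
  a_n = [-1 a_{n-1} - 2 a_{n-2}] / D(n).
Since the indicial polynomial factors as (r - r_1)(r - r_2), D(n) = (r_1 + n - r_1)(r_1 + n - r_2) = n(n + 1/6).
Evaluating step by step (a_0 = 1):
  n = 1: D(1) = 1(1 + 1/6) = 7/6; numerator = -1(1) = -1; a_1 = (-1)/(7/6) = -6/7
  n = 2: D(2) = 2(2 + 1/6) = 13/3; numerator = -1(-6/7) - 2(1) = -8/7; a_2 = (-8/7)/(13/3) = -24/91
  n = 3: D(3) = 3(3 + 1/6) = 19/2; numerator = -1(-24/91) - 2(-6/7) = 180/91; a_3 = (180/91)/(19/2) = 360/1729
  n = 4: D(4) = 4(4 + 1/6) = 50/3; numerator = -1(360/1729) - 2(-24/91) = 552/1729; a_4 = (552/1729)/(50/3) = 828/43225

r = -1/3; a_0 = 1; a_1 = -6/7; a_2 = -24/91; a_3 = 360/1729; a_4 = 828/43225


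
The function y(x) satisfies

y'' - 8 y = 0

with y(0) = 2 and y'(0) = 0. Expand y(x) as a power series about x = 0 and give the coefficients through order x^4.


Ansatz: y(x) = sum_{n>=0} a_n x^n, so y'(x) = sum_{n>=1} n a_n x^(n-1) and y''(x) = sum_{n>=2} n(n-1) a_n x^(n-2).
Substitute into P(x) y'' + Q(x) y' + R(x) y = 0 with P(x) = 1, Q(x) = 0, R(x) = -8, and match powers of x.
Initial conditions: a_0 = 2, a_1 = 0.
Setting the coefficient of each power of x to zero and solving order by order (substituting the coefficients already found):
  x^0: 2 a_2 - 8 a_0 = 0  ->  2 a_2 = 8 a_0 = 16  ->  a_2 = 8
  x^1: 6 a_3 - 8 a_1 = 0  ->  6 a_3 = 8 a_1 = 0  ->  a_3 = 0
  x^2: 12 a_4 - 8 a_2 = 0  ->  12 a_4 = 8 a_2 = 64  ->  a_4 = 16/3
Truncated series: y(x) = 2 + 8 x^2 + (16/3) x^4 + O(x^5).

a_0 = 2; a_1 = 0; a_2 = 8; a_3 = 0; a_4 = 16/3


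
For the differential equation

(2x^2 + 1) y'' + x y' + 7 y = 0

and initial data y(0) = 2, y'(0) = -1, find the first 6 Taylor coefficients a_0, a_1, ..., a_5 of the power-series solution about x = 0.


Ansatz: y(x) = sum_{n>=0} a_n x^n, so y'(x) = sum_{n>=1} n a_n x^(n-1) and y''(x) = sum_{n>=2} n(n-1) a_n x^(n-2).
Substitute into P(x) y'' + Q(x) y' + R(x) y = 0 with P(x) = 2x^2 + 1, Q(x) = x, R(x) = 7, and match powers of x.
Initial conditions: a_0 = 2, a_1 = -1.
Setting the coefficient of each power of x to zero and solving order by order (substituting the coefficients already found):
  x^0: 2 a_2 + 7 a_0 = 0  ->  2 a_2 = -7 a_0 = -14  ->  a_2 = -7
  x^1: 6 a_3 + 8 a_1 = 0  ->  6 a_3 = -8 a_1 = 8  ->  a_3 = 4/3
  x^2: 12 a_4 + 13 a_2 = 0  ->  12 a_4 = -13 a_2 = 91  ->  a_4 = 91/12
  x^3: 20 a_5 + 22 a_3 = 0  ->  20 a_5 = -22 a_3 = -88/3  ->  a_5 = -22/15
Truncated series: y(x) = 2 - x - 7 x^2 + (4/3) x^3 + (91/12) x^4 - (22/15) x^5 + O(x^6).

a_0 = 2; a_1 = -1; a_2 = -7; a_3 = 4/3; a_4 = 91/12; a_5 = -22/15


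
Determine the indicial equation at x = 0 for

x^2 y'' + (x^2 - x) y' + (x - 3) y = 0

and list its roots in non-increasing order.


Divide by x^2 to reach normal form y'' + P_1(x) y' + P_2(x) y = 0 with P_1(x) = 1 - 1/x and P_2(x) = 1/x - 3/x^2.
x = 0 is a singular point because the y'-coefficient 1 - 1/x has a pole at x = 0 and the y-coefficient 1/x - 3/x^2 has a pole at x = 0.
It is a regular singular point because x P_1(x) = p(x) = x - 1 and x^2 P_2(x) = q(x) = x - 3 are polynomials, hence analytic at x = 0.
p(0) = -1,  q(0) = -3.
Indicial equation: r(r-1) + p(0) r + q(0) = 0, i.e. r^2 + (p(0) - 1) r + q(0) = 0, i.e. r^2 - 2 r - 3 = 0.
Discriminant: (-2)^2 - 4(-3) = 16, so r = (2 ± 4)/2.
Solving: r_1 = 3, r_2 = -1.

indicial: r^2 - 2 r - 3 = 0; roots r_1 = 3, r_2 = -1


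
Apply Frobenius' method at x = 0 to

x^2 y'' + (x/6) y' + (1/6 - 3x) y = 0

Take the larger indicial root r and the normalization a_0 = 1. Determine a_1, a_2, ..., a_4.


Write in Frobenius form y'' + (p(x)/x) y' + (q(x)/x^2) y = 0:
  p(x) = 1/6,  q(x) = 1/6 - 3x.
Indicial equation: r(r-1) + (1/6) r + (1/6) = 0 -> roots r_1 = 1/2, r_2 = 1/3.
Take r = r_1 = 1/2. Let y(x) = x^r sum_{n>=0} a_n x^n with a_0 = 1.
Substitute y = x^r sum a_n x^n and match x^{r+n}. The recurrence is
  D(n) a_n - 3 a_{n-1} = 0,  where D(n) = (r+n)(r+n-1) + (1/6)(r+n) + (1/6).
  a_n = 3 / D(n) * a_{n-1}.
Since the indicial polynomial factors as (r - r_1)(r - r_2), D(n) = (r_1 + n - r_1)(r_1 + n - r_2) = n(n + 1/6).
Evaluating step by step (a_0 = 1):
  n = 1: D(1) = 1(1 + 1/6) = 7/6; numerator = 3(1) = 3; a_1 = (3)/(7/6) = 18/7
  n = 2: D(2) = 2(2 + 1/6) = 13/3; numerator = 3(18/7) = 54/7; a_2 = (54/7)/(13/3) = 162/91
  n = 3: D(3) = 3(3 + 1/6) = 19/2; numerator = 3(162/91) = 486/91; a_3 = (486/91)/(19/2) = 972/1729
  n = 4: D(4) = 4(4 + 1/6) = 50/3; numerator = 3(972/1729) = 2916/1729; a_4 = (2916/1729)/(50/3) = 4374/43225

r = 1/2; a_0 = 1; a_1 = 18/7; a_2 = 162/91; a_3 = 972/1729; a_4 = 4374/43225


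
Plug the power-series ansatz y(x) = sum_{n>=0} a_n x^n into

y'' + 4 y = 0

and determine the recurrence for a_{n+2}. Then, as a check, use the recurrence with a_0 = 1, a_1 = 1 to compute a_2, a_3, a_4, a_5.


Substitute y = sum_n a_n x^n into y'' + (const) y = 0.
y''(x) = sum_{n>=0} (n+2)(n+1) a_{n+2} x^n.
The ODE becomes sum_n [(n+2)(n+1) a_{n+2} + 4 a_n] x^n = 0.
Setting each coefficient to zero gives the recurrence:
  (n+2)(n+1) a_{n+2} + 4 a_n = 0,
  a_{n+2} = -4 / ((n+1)(n+2)) a_n.

Check with a_0 = 1, a_1 = 1 (apply the recurrence for n = 0, 1, 2, 3): a_0 = 1, a_1 = 1, a_2 = -2, a_3 = -2/3, a_4 = 2/3, a_5 = 2/15.

a_{n+2} = -4/((n+1)(n+2)) * a_n; check: a_0 = 1, a_1 = 1, a_2 = -2, a_3 = -2/3, a_4 = 2/3, a_5 = 2/15


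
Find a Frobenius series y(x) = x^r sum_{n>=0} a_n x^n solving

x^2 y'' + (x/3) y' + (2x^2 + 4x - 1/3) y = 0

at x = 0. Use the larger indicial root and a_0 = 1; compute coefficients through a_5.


Write in Frobenius form y'' + (p(x)/x) y' + (q(x)/x^2) y = 0:
  p(x) = 1/3,  q(x) = 2x^2 + 4x - 1/3.
Indicial equation: r(r-1) + (1/3) r + (-1/3) = 0 -> roots r_1 = 1, r_2 = -1/3.
Take r = r_1 = 1. Let y(x) = x^r sum_{n>=0} a_n x^n with a_0 = 1.
Substitute y = x^r sum a_n x^n and match x^{r+n}. The recurrence is
  D(n) a_n + 4 a_{n-1} + 2 a_{n-2} = 0,  where D(n) = (r+n)(r+n-1) + (1/3)(r+n) + (-1/3).
  a_n = [-4 a_{n-1} - 2 a_{n-2}] / D(n).
Since the indicial polynomial factors as (r - r_1)(r - r_2), D(n) = (r_1 + n - r_1)(r_1 + n - r_2) = n(n + 4/3).
Evaluating step by step (a_0 = 1):
  n = 1: D(1) = 1(1 + 4/3) = 7/3; numerator = -4(1) = -4; a_1 = (-4)/(7/3) = -12/7
  n = 2: D(2) = 2(2 + 4/3) = 20/3; numerator = -4(-12/7) - 2(1) = 34/7; a_2 = (34/7)/(20/3) = 51/70
  n = 3: D(3) = 3(3 + 4/3) = 13; numerator = -4(51/70) - 2(-12/7) = 18/35; a_3 = (18/35)/(13) = 18/455
  n = 4: D(4) = 4(4 + 4/3) = 64/3; numerator = -4(18/455) - 2(51/70) = -21/13; a_4 = (-21/13)/(64/3) = -63/832
  n = 5: D(5) = 5(5 + 4/3) = 95/3; numerator = -4(-63/832) - 2(18/455) = 1629/7280; a_5 = (1629/7280)/(95/3) = 4887/691600

r = 1; a_0 = 1; a_1 = -12/7; a_2 = 51/70; a_3 = 18/455; a_4 = -63/832; a_5 = 4887/691600


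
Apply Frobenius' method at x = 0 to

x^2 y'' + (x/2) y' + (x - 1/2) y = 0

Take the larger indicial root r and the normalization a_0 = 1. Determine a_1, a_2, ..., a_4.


Write in Frobenius form y'' + (p(x)/x) y' + (q(x)/x^2) y = 0:
  p(x) = 1/2,  q(x) = x - 1/2.
Indicial equation: r(r-1) + (1/2) r + (-1/2) = 0 -> roots r_1 = 1, r_2 = -1/2.
Take r = r_1 = 1. Let y(x) = x^r sum_{n>=0} a_n x^n with a_0 = 1.
Substitute y = x^r sum a_n x^n and match x^{r+n}. The recurrence is
  D(n) a_n + 1 a_{n-1} = 0,  where D(n) = (r+n)(r+n-1) + (1/2)(r+n) + (-1/2).
  a_n = -1 / D(n) * a_{n-1}.
Since the indicial polynomial factors as (r - r_1)(r - r_2), D(n) = (r_1 + n - r_1)(r_1 + n - r_2) = n(n + 3/2).
Evaluating step by step (a_0 = 1):
  n = 1: D(1) = 1(1 + 3/2) = 5/2; numerator = -1(1) = -1; a_1 = (-1)/(5/2) = -2/5
  n = 2: D(2) = 2(2 + 3/2) = 7; numerator = -1(-2/5) = 2/5; a_2 = (2/5)/(7) = 2/35
  n = 3: D(3) = 3(3 + 3/2) = 27/2; numerator = -1(2/35) = -2/35; a_3 = (-2/35)/(27/2) = -4/945
  n = 4: D(4) = 4(4 + 3/2) = 22; numerator = -1(-4/945) = 4/945; a_4 = (4/945)/(22) = 2/10395

r = 1; a_0 = 1; a_1 = -2/5; a_2 = 2/35; a_3 = -4/945; a_4 = 2/10395


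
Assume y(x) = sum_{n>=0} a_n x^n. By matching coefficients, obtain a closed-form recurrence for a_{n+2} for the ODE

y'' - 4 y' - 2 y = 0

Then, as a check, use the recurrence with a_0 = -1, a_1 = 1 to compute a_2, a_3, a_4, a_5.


Substitute y = sum_n a_n x^n.
y''(x) has coefficient (n+2)(n+1) a_{n+2} at x^n;
-4 y'(x) has coefficient -4 (n+1) a_{n+1} at x^n;
-2 y(x) has coefficient -2 a_n at x^n.
Matching x^n: (n+2)(n+1) a_{n+2} - 4 (n+1) a_{n+1} - 2 a_n = 0.
Thus a_{n+2} = [4 (n+1) a_{n+1} + 2 a_n] / ((n+1)(n+2)).

Check with a_0 = -1, a_1 = 1 (apply the recurrence for n = 0, 1, 2, 3): a_0 = -1, a_1 = 1, a_2 = 1, a_3 = 5/3, a_4 = 11/6, a_5 = 49/30.

a_(n+2) = [4 (n+1) a_(n+1) + 2 a_n] / ((n+1)(n+2)); check: a_0 = -1, a_1 = 1, a_2 = 1, a_3 = 5/3, a_4 = 11/6, a_5 = 49/30


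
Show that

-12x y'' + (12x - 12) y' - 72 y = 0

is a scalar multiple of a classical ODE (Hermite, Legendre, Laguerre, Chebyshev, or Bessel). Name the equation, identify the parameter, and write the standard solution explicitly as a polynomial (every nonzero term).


All three coefficients share the factor -12; dividing through by -12 gives  x y'' + (1 - x) y' + 6 y = 0.
This matches the Laguerre equation x y'' + (1 - x) y' + n y = 0 with n = 6; the polynomial solution is L_6(x).
With y = sum_k a_k x^k, matching x^k gives (k+1)k a_{k+1} + (k+1) a_{k+1} - k a_k + n a_k = 0, i.e. (k+1)^2 a_{k+1} = (k - n) a_k = (k - 6) a_k. The right side vanishes at k = 6, so the series terminates at degree 6.
Standard normalization L_n(0) = 1 gives a_0 = 1. Work upward with a_{k+1} = (k - 6) a_k / (k+1)^2:
  a_1 = (0 - 6)(1) / 1^2 = -6/1 = -6
  a_2 = (1 - 6)(-6) / 2^2 = 30/4 = 15/2
  a_3 = (2 - 6)(15/2) / 3^2 = -30/9 = -10/3
  a_4 = (3 - 6)(-10/3) / 4^2 = 10/16 = 5/8
  a_5 = (4 - 6)(5/8) / 5^2 = (-5/4)/25 = -1/20
  a_6 = (5 - 6)(-1/20) / 6^2 = (1/20)/36 = 1/720
Hence L_6(x) = x^6/720 - x^5/20 + 5 x^4/8 - 10 x^3/3 + 15 x^2/2 - 6 x + 1.

L_6(x); series = x^6/720 - x^5/20 + 5 x^4/8 - 10 x^3/3 + 15 x^2/2 - 6 x + 1


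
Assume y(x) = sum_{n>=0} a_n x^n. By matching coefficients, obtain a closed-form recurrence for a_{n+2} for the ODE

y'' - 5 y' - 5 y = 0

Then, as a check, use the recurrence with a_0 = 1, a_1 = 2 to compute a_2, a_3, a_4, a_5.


Substitute y = sum_n a_n x^n.
y''(x) has coefficient (n+2)(n+1) a_{n+2} at x^n;
-5 y'(x) has coefficient -5 (n+1) a_{n+1} at x^n;
-5 y(x) has coefficient -5 a_n at x^n.
Matching x^n: (n+2)(n+1) a_{n+2} - 5 (n+1) a_{n+1} - 5 a_n = 0.
Thus a_{n+2} = [5 (n+1) a_{n+1} + 5 a_n] / ((n+1)(n+2)).

Check with a_0 = 1, a_1 = 2 (apply the recurrence for n = 0, 1, 2, 3): a_0 = 1, a_1 = 2, a_2 = 15/2, a_3 = 85/6, a_4 = 125/6, a_5 = 195/8.

a_(n+2) = [5 (n+1) a_(n+1) + 5 a_n] / ((n+1)(n+2)); check: a_0 = 1, a_1 = 2, a_2 = 15/2, a_3 = 85/6, a_4 = 125/6, a_5 = 195/8


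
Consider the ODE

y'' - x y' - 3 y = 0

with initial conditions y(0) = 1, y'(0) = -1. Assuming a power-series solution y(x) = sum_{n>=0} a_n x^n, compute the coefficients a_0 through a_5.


Ansatz: y(x) = sum_{n>=0} a_n x^n, so y'(x) = sum_{n>=1} n a_n x^(n-1) and y''(x) = sum_{n>=2} n(n-1) a_n x^(n-2).
Substitute into P(x) y'' + Q(x) y' + R(x) y = 0 with P(x) = 1, Q(x) = -x, R(x) = -3, and match powers of x.
Initial conditions: a_0 = 1, a_1 = -1.
Setting the coefficient of each power of x to zero and solving order by order (substituting the coefficients already found):
  x^0: 2 a_2 - 3 a_0 = 0  ->  2 a_2 = 3 a_0 = 3  ->  a_2 = 3/2
  x^1: 6 a_3 - 4 a_1 = 0  ->  6 a_3 = 4 a_1 = -4  ->  a_3 = -2/3
  x^2: 12 a_4 - 5 a_2 = 0  ->  12 a_4 = 5 a_2 = 15/2  ->  a_4 = 5/8
  x^3: 20 a_5 - 6 a_3 = 0  ->  20 a_5 = 6 a_3 = -4  ->  a_5 = -1/5
Truncated series: y(x) = 1 - x + (3/2) x^2 - (2/3) x^3 + (5/8) x^4 - (1/5) x^5 + O(x^6).

a_0 = 1; a_1 = -1; a_2 = 3/2; a_3 = -2/3; a_4 = 5/8; a_5 = -1/5


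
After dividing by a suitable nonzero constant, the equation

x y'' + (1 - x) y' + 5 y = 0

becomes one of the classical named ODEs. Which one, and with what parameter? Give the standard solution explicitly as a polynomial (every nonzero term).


The equation is already in a standard form:  x y'' + (1 - x) y' + 5 y = 0.
This matches the Laguerre equation x y'' + (1 - x) y' + n y = 0 with n = 5; the polynomial solution is L_5(x).
With y = sum_k a_k x^k, matching x^k gives (k+1)k a_{k+1} + (k+1) a_{k+1} - k a_k + n a_k = 0, i.e. (k+1)^2 a_{k+1} = (k - n) a_k = (k - 5) a_k. The right side vanishes at k = 5, so the series terminates at degree 5.
Standard normalization L_n(0) = 1 gives a_0 = 1. Work upward with a_{k+1} = (k - 5) a_k / (k+1)^2:
  a_1 = (0 - 5)(1) / 1^2 = -5/1 = -5
  a_2 = (1 - 5)(-5) / 2^2 = 20/4 = 5
  a_3 = (2 - 5)(5) / 3^2 = -15/9 = -5/3
  a_4 = (3 - 5)(-5/3) / 4^2 = (10/3)/16 = 5/24
  a_5 = (4 - 5)(5/24) / 5^2 = (-5/24)/25 = -1/120
Hence L_5(x) = -x^5/120 + 5 x^4/24 - 5 x^3/3 + 5 x^2 - 5 x + 1.

L_5(x); series = -x^5/120 + 5 x^4/24 - 5 x^3/3 + 5 x^2 - 5 x + 1


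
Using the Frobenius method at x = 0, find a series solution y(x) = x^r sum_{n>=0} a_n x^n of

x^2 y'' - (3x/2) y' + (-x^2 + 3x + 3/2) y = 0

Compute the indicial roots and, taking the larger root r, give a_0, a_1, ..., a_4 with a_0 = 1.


Write in Frobenius form y'' + (p(x)/x) y' + (q(x)/x^2) y = 0:
  p(x) = -3/2,  q(x) = -x^2 + 3x + 3/2.
Indicial equation: r(r-1) + (-3/2) r + (3/2) = 0 -> roots r_1 = 3/2, r_2 = 1.
Take r = r_1 = 3/2. Let y(x) = x^r sum_{n>=0} a_n x^n with a_0 = 1.
Substitute y = x^r sum a_n x^n and match x^{r+n}. The recurrence is
  D(n) a_n + 3 a_{n-1} - 1 a_{n-2} = 0,  where D(n) = (r+n)(r+n-1) + (-3/2)(r+n) + (3/2).
  a_n = [-3 a_{n-1} + 1 a_{n-2}] / D(n).
Since the indicial polynomial factors as (r - r_1)(r - r_2), D(n) = (r_1 + n - r_1)(r_1 + n - r_2) = n(n + 1/2).
Evaluating step by step (a_0 = 1):
  n = 1: D(1) = 1(1 + 1/2) = 3/2; numerator = -3(1) = -3; a_1 = (-3)/(3/2) = -2
  n = 2: D(2) = 2(2 + 1/2) = 5; numerator = -3(-2) + 1(1) = 7; a_2 = (7)/(5) = 7/5
  n = 3: D(3) = 3(3 + 1/2) = 21/2; numerator = -3(7/5) + 1(-2) = -31/5; a_3 = (-31/5)/(21/2) = -62/105
  n = 4: D(4) = 4(4 + 1/2) = 18; numerator = -3(-62/105) + 1(7/5) = 111/35; a_4 = (111/35)/(18) = 37/210

r = 3/2; a_0 = 1; a_1 = -2; a_2 = 7/5; a_3 = -62/105; a_4 = 37/210


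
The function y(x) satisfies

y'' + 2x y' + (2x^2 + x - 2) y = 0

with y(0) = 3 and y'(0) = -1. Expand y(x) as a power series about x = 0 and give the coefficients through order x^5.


Ansatz: y(x) = sum_{n>=0} a_n x^n, so y'(x) = sum_{n>=1} n a_n x^(n-1) and y''(x) = sum_{n>=2} n(n-1) a_n x^(n-2).
Substitute into P(x) y'' + Q(x) y' + R(x) y = 0 with P(x) = 1, Q(x) = 2x, R(x) = 2x^2 + x - 2, and match powers of x.
Initial conditions: a_0 = 3, a_1 = -1.
Setting the coefficient of each power of x to zero and solving order by order (substituting the coefficients already found):
  x^0: 2 a_2 - 2 a_0 = 0  ->  2 a_2 = 2 a_0 = 6  ->  a_2 = 3
  x^1: 6 a_3 + a_0 = 0  ->  6 a_3 = -a_0 = -3  ->  a_3 = -1/2
  x^2: 12 a_4 + 2 a_2 + a_1 + 2 a_0 = 0  ->  12 a_4 = -2 a_2 - a_1 - 2 a_0 = -11  ->  a_4 = -11/12
  x^3: 20 a_5 + 4 a_3 + a_2 + 2 a_1 = 0  ->  20 a_5 = -4 a_3 - a_2 - 2 a_1 = 1  ->  a_5 = 1/20
Truncated series: y(x) = 3 - x + 3 x^2 - (1/2) x^3 - (11/12) x^4 + (1/20) x^5 + O(x^6).

a_0 = 3; a_1 = -1; a_2 = 3; a_3 = -1/2; a_4 = -11/12; a_5 = 1/20


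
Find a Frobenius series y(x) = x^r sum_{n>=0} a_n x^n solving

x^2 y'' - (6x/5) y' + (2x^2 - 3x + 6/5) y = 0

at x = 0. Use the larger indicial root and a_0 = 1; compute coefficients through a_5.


Write in Frobenius form y'' + (p(x)/x) y' + (q(x)/x^2) y = 0:
  p(x) = -6/5,  q(x) = 2x^2 - 3x + 6/5.
Indicial equation: r(r-1) + (-6/5) r + (6/5) = 0 -> roots r_1 = 6/5, r_2 = 1.
Take r = r_1 = 6/5. Let y(x) = x^r sum_{n>=0} a_n x^n with a_0 = 1.
Substitute y = x^r sum a_n x^n and match x^{r+n}. The recurrence is
  D(n) a_n - 3 a_{n-1} + 2 a_{n-2} = 0,  where D(n) = (r+n)(r+n-1) + (-6/5)(r+n) + (6/5).
  a_n = [3 a_{n-1} - 2 a_{n-2}] / D(n).
Since the indicial polynomial factors as (r - r_1)(r - r_2), D(n) = (r_1 + n - r_1)(r_1 + n - r_2) = n(n + 1/5).
Evaluating step by step (a_0 = 1):
  n = 1: D(1) = 1(1 + 1/5) = 6/5; numerator = 3(1) = 3; a_1 = (3)/(6/5) = 5/2
  n = 2: D(2) = 2(2 + 1/5) = 22/5; numerator = 3(5/2) - 2(1) = 11/2; a_2 = (11/2)/(22/5) = 5/4
  n = 3: D(3) = 3(3 + 1/5) = 48/5; numerator = 3(5/4) - 2(5/2) = -5/4; a_3 = (-5/4)/(48/5) = -25/192
  n = 4: D(4) = 4(4 + 1/5) = 84/5; numerator = 3(-25/192) - 2(5/4) = -185/64; a_4 = (-185/64)/(84/5) = -925/5376
  n = 5: D(5) = 5(5 + 1/5) = 26; numerator = 3(-925/5376) - 2(-25/192) = -1375/5376; a_5 = (-1375/5376)/(26) = -1375/139776

r = 6/5; a_0 = 1; a_1 = 5/2; a_2 = 5/4; a_3 = -25/192; a_4 = -925/5376; a_5 = -1375/139776


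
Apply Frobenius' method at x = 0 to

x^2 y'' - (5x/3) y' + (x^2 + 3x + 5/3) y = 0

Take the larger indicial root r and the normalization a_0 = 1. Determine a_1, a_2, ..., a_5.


Write in Frobenius form y'' + (p(x)/x) y' + (q(x)/x^2) y = 0:
  p(x) = -5/3,  q(x) = x^2 + 3x + 5/3.
Indicial equation: r(r-1) + (-5/3) r + (5/3) = 0 -> roots r_1 = 5/3, r_2 = 1.
Take r = r_1 = 5/3. Let y(x) = x^r sum_{n>=0} a_n x^n with a_0 = 1.
Substitute y = x^r sum a_n x^n and match x^{r+n}. The recurrence is
  D(n) a_n + 3 a_{n-1} + 1 a_{n-2} = 0,  where D(n) = (r+n)(r+n-1) + (-5/3)(r+n) + (5/3).
  a_n = [-3 a_{n-1} - 1 a_{n-2}] / D(n).
Since the indicial polynomial factors as (r - r_1)(r - r_2), D(n) = (r_1 + n - r_1)(r_1 + n - r_2) = n(n + 2/3).
Evaluating step by step (a_0 = 1):
  n = 1: D(1) = 1(1 + 2/3) = 5/3; numerator = -3(1) = -3; a_1 = (-3)/(5/3) = -9/5
  n = 2: D(2) = 2(2 + 2/3) = 16/3; numerator = -3(-9/5) - 1(1) = 22/5; a_2 = (22/5)/(16/3) = 33/40
  n = 3: D(3) = 3(3 + 2/3) = 11; numerator = -3(33/40) - 1(-9/5) = -27/40; a_3 = (-27/40)/(11) = -27/440
  n = 4: D(4) = 4(4 + 2/3) = 56/3; numerator = -3(-27/440) - 1(33/40) = -141/220; a_4 = (-141/220)/(56/3) = -423/12320
  n = 5: D(5) = 5(5 + 2/3) = 85/3; numerator = -3(-423/12320) - 1(-27/440) = 405/2464; a_5 = (405/2464)/(85/3) = 243/41888

r = 5/3; a_0 = 1; a_1 = -9/5; a_2 = 33/40; a_3 = -27/440; a_4 = -423/12320; a_5 = 243/41888


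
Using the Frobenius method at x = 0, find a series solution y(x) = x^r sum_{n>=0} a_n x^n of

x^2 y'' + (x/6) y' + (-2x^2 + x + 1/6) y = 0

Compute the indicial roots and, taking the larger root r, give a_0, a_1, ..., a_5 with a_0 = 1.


Write in Frobenius form y'' + (p(x)/x) y' + (q(x)/x^2) y = 0:
  p(x) = 1/6,  q(x) = -2x^2 + x + 1/6.
Indicial equation: r(r-1) + (1/6) r + (1/6) = 0 -> roots r_1 = 1/2, r_2 = 1/3.
Take r = r_1 = 1/2. Let y(x) = x^r sum_{n>=0} a_n x^n with a_0 = 1.
Substitute y = x^r sum a_n x^n and match x^{r+n}. The recurrence is
  D(n) a_n + 1 a_{n-1} - 2 a_{n-2} = 0,  where D(n) = (r+n)(r+n-1) + (1/6)(r+n) + (1/6).
  a_n = [-1 a_{n-1} + 2 a_{n-2}] / D(n).
Since the indicial polynomial factors as (r - r_1)(r - r_2), D(n) = (r_1 + n - r_1)(r_1 + n - r_2) = n(n + 1/6).
Evaluating step by step (a_0 = 1):
  n = 1: D(1) = 1(1 + 1/6) = 7/6; numerator = -1(1) = -1; a_1 = (-1)/(7/6) = -6/7
  n = 2: D(2) = 2(2 + 1/6) = 13/3; numerator = -1(-6/7) + 2(1) = 20/7; a_2 = (20/7)/(13/3) = 60/91
  n = 3: D(3) = 3(3 + 1/6) = 19/2; numerator = -1(60/91) + 2(-6/7) = -216/91; a_3 = (-216/91)/(19/2) = -432/1729
  n = 4: D(4) = 4(4 + 1/6) = 50/3; numerator = -1(-432/1729) + 2(60/91) = 2712/1729; a_4 = (2712/1729)/(50/3) = 4068/43225
  n = 5: D(5) = 5(5 + 1/6) = 155/6; numerator = -1(4068/43225) + 2(-432/1729) = -25668/43225; a_5 = (-25668/43225)/(155/6) = -4968/216125

r = 1/2; a_0 = 1; a_1 = -6/7; a_2 = 60/91; a_3 = -432/1729; a_4 = 4068/43225; a_5 = -4968/216125


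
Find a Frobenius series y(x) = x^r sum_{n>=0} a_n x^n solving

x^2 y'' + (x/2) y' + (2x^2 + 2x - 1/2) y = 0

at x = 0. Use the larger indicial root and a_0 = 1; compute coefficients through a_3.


Write in Frobenius form y'' + (p(x)/x) y' + (q(x)/x^2) y = 0:
  p(x) = 1/2,  q(x) = 2x^2 + 2x - 1/2.
Indicial equation: r(r-1) + (1/2) r + (-1/2) = 0 -> roots r_1 = 1, r_2 = -1/2.
Take r = r_1 = 1. Let y(x) = x^r sum_{n>=0} a_n x^n with a_0 = 1.
Substitute y = x^r sum a_n x^n and match x^{r+n}. The recurrence is
  D(n) a_n + 2 a_{n-1} + 2 a_{n-2} = 0,  where D(n) = (r+n)(r+n-1) + (1/2)(r+n) + (-1/2).
  a_n = [-2 a_{n-1} - 2 a_{n-2}] / D(n).
Since the indicial polynomial factors as (r - r_1)(r - r_2), D(n) = (r_1 + n - r_1)(r_1 + n - r_2) = n(n + 3/2).
Evaluating step by step (a_0 = 1):
  n = 1: D(1) = 1(1 + 3/2) = 5/2; numerator = -2(1) = -2; a_1 = (-2)/(5/2) = -4/5
  n = 2: D(2) = 2(2 + 3/2) = 7; numerator = -2(-4/5) - 2(1) = -2/5; a_2 = (-2/5)/(7) = -2/35
  n = 3: D(3) = 3(3 + 3/2) = 27/2; numerator = -2(-2/35) - 2(-4/5) = 12/7; a_3 = (12/7)/(27/2) = 8/63

r = 1; a_0 = 1; a_1 = -4/5; a_2 = -2/35; a_3 = 8/63


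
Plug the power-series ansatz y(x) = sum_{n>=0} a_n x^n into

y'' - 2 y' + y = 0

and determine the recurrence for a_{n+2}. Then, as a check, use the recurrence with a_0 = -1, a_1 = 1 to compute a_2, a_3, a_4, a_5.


Substitute y = sum_n a_n x^n.
y''(x) has coefficient (n+2)(n+1) a_{n+2} at x^n;
-2 y'(x) has coefficient -2 (n+1) a_{n+1} at x^n;
y(x) has coefficient 1 a_n at x^n.
Matching x^n: (n+2)(n+1) a_{n+2} - 2 (n+1) a_{n+1} + 1 a_n = 0.
Thus a_{n+2} = [2 (n+1) a_{n+1} - 1 a_n] / ((n+1)(n+2)).

Check with a_0 = -1, a_1 = 1 (apply the recurrence for n = 0, 1, 2, 3): a_0 = -1, a_1 = 1, a_2 = 3/2, a_3 = 5/6, a_4 = 7/24, a_5 = 3/40.

a_(n+2) = [2 (n+1) a_(n+1) - 1 a_n] / ((n+1)(n+2)); check: a_0 = -1, a_1 = 1, a_2 = 3/2, a_3 = 5/6, a_4 = 7/24, a_5 = 3/40


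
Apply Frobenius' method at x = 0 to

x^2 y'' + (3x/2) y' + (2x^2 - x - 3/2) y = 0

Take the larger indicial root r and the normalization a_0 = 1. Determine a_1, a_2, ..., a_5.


Write in Frobenius form y'' + (p(x)/x) y' + (q(x)/x^2) y = 0:
  p(x) = 3/2,  q(x) = 2x^2 - x - 3/2.
Indicial equation: r(r-1) + (3/2) r + (-3/2) = 0 -> roots r_1 = 1, r_2 = -3/2.
Take r = r_1 = 1. Let y(x) = x^r sum_{n>=0} a_n x^n with a_0 = 1.
Substitute y = x^r sum a_n x^n and match x^{r+n}. The recurrence is
  D(n) a_n - 1 a_{n-1} + 2 a_{n-2} = 0,  where D(n) = (r+n)(r+n-1) + (3/2)(r+n) + (-3/2).
  a_n = [1 a_{n-1} - 2 a_{n-2}] / D(n).
Since the indicial polynomial factors as (r - r_1)(r - r_2), D(n) = (r_1 + n - r_1)(r_1 + n - r_2) = n(n + 5/2).
Evaluating step by step (a_0 = 1):
  n = 1: D(1) = 1(1 + 5/2) = 7/2; numerator = 1(1) = 1; a_1 = (1)/(7/2) = 2/7
  n = 2: D(2) = 2(2 + 5/2) = 9; numerator = 1(2/7) - 2(1) = -12/7; a_2 = (-12/7)/(9) = -4/21
  n = 3: D(3) = 3(3 + 5/2) = 33/2; numerator = 1(-4/21) - 2(2/7) = -16/21; a_3 = (-16/21)/(33/2) = -32/693
  n = 4: D(4) = 4(4 + 5/2) = 26; numerator = 1(-32/693) - 2(-4/21) = 232/693; a_4 = (232/693)/(26) = 116/9009
  n = 5: D(5) = 5(5 + 5/2) = 75/2; numerator = 1(116/9009) - 2(-32/693) = 316/3003; a_5 = (316/3003)/(75/2) = 632/225225

r = 1; a_0 = 1; a_1 = 2/7; a_2 = -4/21; a_3 = -32/693; a_4 = 116/9009; a_5 = 632/225225


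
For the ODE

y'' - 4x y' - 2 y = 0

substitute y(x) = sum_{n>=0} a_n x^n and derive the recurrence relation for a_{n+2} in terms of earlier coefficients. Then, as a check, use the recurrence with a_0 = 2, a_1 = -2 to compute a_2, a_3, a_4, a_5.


Substitute y = sum_n a_n x^n.
y''(x) has coefficient (n+2)(n+1) a_{n+2} at x^n;
-4 x y'(x) has coefficient -4 n a_n at x^n (shift);
-2 y(x) has coefficient -2 a_n at x^n.
Matching x^n: (n+2)(n+1) a_{n+2} + (-4n - 2) a_n = 0.
Thus a_{n+2} = (4n + 2) / ((n+1)(n+2)) * a_n.

Check with a_0 = 2, a_1 = -2 (apply the recurrence for n = 0, 1, 2, 3): a_0 = 2, a_1 = -2, a_2 = 2, a_3 = -2, a_4 = 5/3, a_5 = -7/5.

a_(n+2) = (4n + 2) / ((n+1)(n+2)) * a_n; check: a_0 = 2, a_1 = -2, a_2 = 2, a_3 = -2, a_4 = 5/3, a_5 = -7/5


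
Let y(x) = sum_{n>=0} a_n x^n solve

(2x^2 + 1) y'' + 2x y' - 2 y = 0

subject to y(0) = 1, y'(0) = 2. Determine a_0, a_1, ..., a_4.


Ansatz: y(x) = sum_{n>=0} a_n x^n, so y'(x) = sum_{n>=1} n a_n x^(n-1) and y''(x) = sum_{n>=2} n(n-1) a_n x^(n-2).
Substitute into P(x) y'' + Q(x) y' + R(x) y = 0 with P(x) = 2x^2 + 1, Q(x) = 2x, R(x) = -2, and match powers of x.
Initial conditions: a_0 = 1, a_1 = 2.
Setting the coefficient of each power of x to zero and solving order by order (substituting the coefficients already found):
  x^0: 2 a_2 - 2 a_0 = 0  ->  2 a_2 = 2 a_0 = 2  ->  a_2 = 1
  x^1: 6 a_3 = 0  ->  a_3 = 0
  x^2: 12 a_4 + 6 a_2 = 0  ->  12 a_4 = -6 a_2 = -6  ->  a_4 = -1/2
Truncated series: y(x) = 1 + 2 x + x^2 - (1/2) x^4 + O(x^5).

a_0 = 1; a_1 = 2; a_2 = 1; a_3 = 0; a_4 = -1/2


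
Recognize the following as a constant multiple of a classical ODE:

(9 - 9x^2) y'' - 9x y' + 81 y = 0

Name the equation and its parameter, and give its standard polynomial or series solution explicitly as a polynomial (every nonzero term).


All three coefficients share the factor 9; dividing through by 9 gives  (1 - x^2) y'' - x y' + 9 y = 0.
This matches the Chebyshev equation (1 - x^2) y'' - x y' + n^2 y = 0 (note the -x y' term, not -2x y') with n^2 = 9, so n = 3; the polynomial solution is T_3(x).
With y = sum_k a_k x^k, matching x^k gives (k+2)(k+1) a_{k+2} = (k^2 - n^2) a_k = (k - 3)(k + 3) a_k. The right side vanishes at k = 3, so the series with the parity of 3 terminates at degree 3.
Standard normalization: leading coefficient of T_n is 2^(n-1), so a_3 = 2^2 = 4. Work downward with a_k = (k+1)(k+2) a_{k+2} / ((k - 3)(k + 3)):
  a_1 = (2)(3)(4) / ((1 - 3)(1 + 3)) = 24/(-8) = -3
Hence T_3(x) = 4 x^3 - 3 x.

T_3(x); series = 4 x^3 - 3 x


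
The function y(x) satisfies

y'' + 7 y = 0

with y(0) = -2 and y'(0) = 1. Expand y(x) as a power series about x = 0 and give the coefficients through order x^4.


Ansatz: y(x) = sum_{n>=0} a_n x^n, so y'(x) = sum_{n>=1} n a_n x^(n-1) and y''(x) = sum_{n>=2} n(n-1) a_n x^(n-2).
Substitute into P(x) y'' + Q(x) y' + R(x) y = 0 with P(x) = 1, Q(x) = 0, R(x) = 7, and match powers of x.
Initial conditions: a_0 = -2, a_1 = 1.
Setting the coefficient of each power of x to zero and solving order by order (substituting the coefficients already found):
  x^0: 2 a_2 + 7 a_0 = 0  ->  2 a_2 = -7 a_0 = 14  ->  a_2 = 7
  x^1: 6 a_3 + 7 a_1 = 0  ->  6 a_3 = -7 a_1 = -7  ->  a_3 = -7/6
  x^2: 12 a_4 + 7 a_2 = 0  ->  12 a_4 = -7 a_2 = -49  ->  a_4 = -49/12
Truncated series: y(x) = -2 + x + 7 x^2 - (7/6) x^3 - (49/12) x^4 + O(x^5).

a_0 = -2; a_1 = 1; a_2 = 7; a_3 = -7/6; a_4 = -49/12


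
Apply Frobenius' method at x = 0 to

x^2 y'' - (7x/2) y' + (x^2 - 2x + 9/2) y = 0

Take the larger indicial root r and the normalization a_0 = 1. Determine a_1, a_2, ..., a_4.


Write in Frobenius form y'' + (p(x)/x) y' + (q(x)/x^2) y = 0:
  p(x) = -7/2,  q(x) = x^2 - 2x + 9/2.
Indicial equation: r(r-1) + (-7/2) r + (9/2) = 0 -> roots r_1 = 3, r_2 = 3/2.
Take r = r_1 = 3. Let y(x) = x^r sum_{n>=0} a_n x^n with a_0 = 1.
Substitute y = x^r sum a_n x^n and match x^{r+n}. The recurrence is
  D(n) a_n - 2 a_{n-1} + 1 a_{n-2} = 0,  where D(n) = (r+n)(r+n-1) + (-7/2)(r+n) + (9/2).
  a_n = [2 a_{n-1} - 1 a_{n-2}] / D(n).
Since the indicial polynomial factors as (r - r_1)(r - r_2), D(n) = (r_1 + n - r_1)(r_1 + n - r_2) = n(n + 3/2).
Evaluating step by step (a_0 = 1):
  n = 1: D(1) = 1(1 + 3/2) = 5/2; numerator = 2(1) = 2; a_1 = (2)/(5/2) = 4/5
  n = 2: D(2) = 2(2 + 3/2) = 7; numerator = 2(4/5) - 1(1) = 3/5; a_2 = (3/5)/(7) = 3/35
  n = 3: D(3) = 3(3 + 3/2) = 27/2; numerator = 2(3/35) - 1(4/5) = -22/35; a_3 = (-22/35)/(27/2) = -44/945
  n = 4: D(4) = 4(4 + 3/2) = 22; numerator = 2(-44/945) - 1(3/35) = -169/945; a_4 = (-169/945)/(22) = -169/20790

r = 3; a_0 = 1; a_1 = 4/5; a_2 = 3/35; a_3 = -44/945; a_4 = -169/20790


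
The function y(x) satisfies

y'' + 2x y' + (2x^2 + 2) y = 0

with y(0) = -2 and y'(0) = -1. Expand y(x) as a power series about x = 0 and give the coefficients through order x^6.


Ansatz: y(x) = sum_{n>=0} a_n x^n, so y'(x) = sum_{n>=1} n a_n x^(n-1) and y''(x) = sum_{n>=2} n(n-1) a_n x^(n-2).
Substitute into P(x) y'' + Q(x) y' + R(x) y = 0 with P(x) = 1, Q(x) = 2x, R(x) = 2x^2 + 2, and match powers of x.
Initial conditions: a_0 = -2, a_1 = -1.
Setting the coefficient of each power of x to zero and solving order by order (substituting the coefficients already found):
  x^0: 2 a_2 + 2 a_0 = 0  ->  2 a_2 = -2 a_0 = 4  ->  a_2 = 2
  x^1: 6 a_3 + 4 a_1 = 0  ->  6 a_3 = -4 a_1 = 4  ->  a_3 = 2/3
  x^2: 12 a_4 + 6 a_2 + 2 a_0 = 0  ->  12 a_4 = -6 a_2 - 2 a_0 = -8  ->  a_4 = -2/3
  x^3: 20 a_5 + 8 a_3 + 2 a_1 = 0  ->  20 a_5 = -8 a_3 - 2 a_1 = -10/3  ->  a_5 = -1/6
  x^4: 30 a_6 + 10 a_4 + 2 a_2 = 0  ->  30 a_6 = -10 a_4 - 2 a_2 = 8/3  ->  a_6 = 4/45
Truncated series: y(x) = -2 - x + 2 x^2 + (2/3) x^3 - (2/3) x^4 - (1/6) x^5 + (4/45) x^6 + O(x^7).

a_0 = -2; a_1 = -1; a_2 = 2; a_3 = 2/3; a_4 = -2/3; a_5 = -1/6; a_6 = 4/45


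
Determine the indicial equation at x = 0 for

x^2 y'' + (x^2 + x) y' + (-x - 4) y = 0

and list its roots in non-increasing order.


Divide by x^2 to reach normal form y'' + P_1(x) y' + P_2(x) y = 0 with P_1(x) = 1 + 1/x and P_2(x) = -1/x - 4/x^2.
x = 0 is a singular point because the y'-coefficient 1 + 1/x has a pole at x = 0 and the y-coefficient -1/x - 4/x^2 has a pole at x = 0.
It is a regular singular point because x P_1(x) = p(x) = x + 1 and x^2 P_2(x) = q(x) = -x - 4 are polynomials, hence analytic at x = 0.
p(0) = 1,  q(0) = -4.
Indicial equation: r(r-1) + p(0) r + q(0) = 0, i.e. r^2 + (p(0) - 1) r + q(0) = 0, i.e. r^2 - 4 = 0.
Discriminant: (0)^2 - 4(-4) = 16, so r = (0 ± 4)/2.
Solving: r_1 = 2, r_2 = -2.

indicial: r^2 - 4 = 0; roots r_1 = 2, r_2 = -2


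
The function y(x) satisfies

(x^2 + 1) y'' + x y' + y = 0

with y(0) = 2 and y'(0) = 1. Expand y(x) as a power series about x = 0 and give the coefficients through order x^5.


Ansatz: y(x) = sum_{n>=0} a_n x^n, so y'(x) = sum_{n>=1} n a_n x^(n-1) and y''(x) = sum_{n>=2} n(n-1) a_n x^(n-2).
Substitute into P(x) y'' + Q(x) y' + R(x) y = 0 with P(x) = x^2 + 1, Q(x) = x, R(x) = 1, and match powers of x.
Initial conditions: a_0 = 2, a_1 = 1.
Setting the coefficient of each power of x to zero and solving order by order (substituting the coefficients already found):
  x^0: 2 a_2 + a_0 = 0  ->  2 a_2 = -a_0 = -2  ->  a_2 = -1
  x^1: 6 a_3 + 2 a_1 = 0  ->  6 a_3 = -2 a_1 = -2  ->  a_3 = -1/3
  x^2: 12 a_4 + 5 a_2 = 0  ->  12 a_4 = -5 a_2 = 5  ->  a_4 = 5/12
  x^3: 20 a_5 + 10 a_3 = 0  ->  20 a_5 = -10 a_3 = 10/3  ->  a_5 = 1/6
Truncated series: y(x) = 2 + x - x^2 - (1/3) x^3 + (5/12) x^4 + (1/6) x^5 + O(x^6).

a_0 = 2; a_1 = 1; a_2 = -1; a_3 = -1/3; a_4 = 5/12; a_5 = 1/6


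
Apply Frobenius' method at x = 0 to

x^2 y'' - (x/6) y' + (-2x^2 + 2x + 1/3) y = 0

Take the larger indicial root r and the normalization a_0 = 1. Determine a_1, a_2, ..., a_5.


Write in Frobenius form y'' + (p(x)/x) y' + (q(x)/x^2) y = 0:
  p(x) = -1/6,  q(x) = -2x^2 + 2x + 1/3.
Indicial equation: r(r-1) + (-1/6) r + (1/3) = 0 -> roots r_1 = 2/3, r_2 = 1/2.
Take r = r_1 = 2/3. Let y(x) = x^r sum_{n>=0} a_n x^n with a_0 = 1.
Substitute y = x^r sum a_n x^n and match x^{r+n}. The recurrence is
  D(n) a_n + 2 a_{n-1} - 2 a_{n-2} = 0,  where D(n) = (r+n)(r+n-1) + (-1/6)(r+n) + (1/3).
  a_n = [-2 a_{n-1} + 2 a_{n-2}] / D(n).
Since the indicial polynomial factors as (r - r_1)(r - r_2), D(n) = (r_1 + n - r_1)(r_1 + n - r_2) = n(n + 1/6).
Evaluating step by step (a_0 = 1):
  n = 1: D(1) = 1(1 + 1/6) = 7/6; numerator = -2(1) = -2; a_1 = (-2)/(7/6) = -12/7
  n = 2: D(2) = 2(2 + 1/6) = 13/3; numerator = -2(-12/7) + 2(1) = 38/7; a_2 = (38/7)/(13/3) = 114/91
  n = 3: D(3) = 3(3 + 1/6) = 19/2; numerator = -2(114/91) + 2(-12/7) = -540/91; a_3 = (-540/91)/(19/2) = -1080/1729
  n = 4: D(4) = 4(4 + 1/6) = 50/3; numerator = -2(-1080/1729) + 2(114/91) = 6492/1729; a_4 = (6492/1729)/(50/3) = 9738/43225
  n = 5: D(5) = 5(5 + 1/6) = 155/6; numerator = -2(9738/43225) + 2(-1080/1729) = -5652/3325; a_5 = (-5652/3325)/(155/6) = -33912/515375

r = 2/3; a_0 = 1; a_1 = -12/7; a_2 = 114/91; a_3 = -1080/1729; a_4 = 9738/43225; a_5 = -33912/515375
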